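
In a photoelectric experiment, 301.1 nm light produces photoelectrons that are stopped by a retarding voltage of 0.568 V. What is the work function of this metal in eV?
3.55 eV

The stopping potential gives the maximum kinetic energy: KE_max = eV_s = 0.568 eV

From Einstein's photoelectric equation: KE_max = hc/λ - φ
Rearranging: φ = hc/λ - KE_max

Calculate photon energy:
E_photon = hc/λ = (6.626×10⁻³⁴ J·s)(3×10⁸ m/s) / (301.1×10⁻⁹ m) = 4.1177 eV

Therefore:
φ = 4.1177 - 0.568 = 3.55 eV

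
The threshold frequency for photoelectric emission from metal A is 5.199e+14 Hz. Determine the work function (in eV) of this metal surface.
2.15 eV

At the threshold frequency, photon energy equals work function:
φ = hf₀

Calculating:
φ = (6.626×10⁻³⁴ J·s)(5.199e+14 Hz)
φ = 2.15 eV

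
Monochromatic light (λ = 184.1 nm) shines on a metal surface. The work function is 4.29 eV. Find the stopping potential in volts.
2.4446 V

The stopping potential V_s satisfies: eV_s = KE_max

First, find KE_max using Einstein's equation:
E_photon = hc/λ = 6.7346 eV
KE_max = E_photon - φ = 6.7346 - 4.29 = 2.4446 eV

Since eV_s = KE_max:
V_s = KE_max/e = 2.4446 V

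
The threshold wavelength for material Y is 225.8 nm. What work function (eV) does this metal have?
5.49 eV

At the threshold wavelength, photon energy equals work function:
φ = hc/λ₀

Calculating:
φ = (6.626×10⁻³⁴ J·s)(3×10⁸ m/s) / (225.8×10⁻⁹ m)
φ = 5.49 eV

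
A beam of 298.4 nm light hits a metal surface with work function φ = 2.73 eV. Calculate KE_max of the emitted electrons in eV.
1.4250 eV

Using Einstein's photoelectric equation: KE_max = hf - φ = hc/λ - φ

First, calculate the photon energy:
E_photon = hc/λ = (6.626×10⁻³⁴ J·s)(3×10⁸ m/s) / (298.4×10⁻⁹ m)
E_photon = 4.1550 eV

Then, the maximum kinetic energy:
KE_max = E_photon - φ = 4.1550 eV - 2.73 eV = 1.4250 eV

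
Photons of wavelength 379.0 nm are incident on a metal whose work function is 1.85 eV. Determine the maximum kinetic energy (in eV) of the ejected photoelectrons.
1.4214 eV

Using Einstein's photoelectric equation: KE_max = hf - φ = hc/λ - φ

First, calculate the photon energy:
E_photon = hc/λ = (6.626×10⁻³⁴ J·s)(3×10⁸ m/s) / (379.0×10⁻⁹ m)
E_photon = 3.2714 eV

Then, the maximum kinetic energy:
KE_max = E_photon - φ = 3.2714 eV - 1.85 eV = 1.4214 eV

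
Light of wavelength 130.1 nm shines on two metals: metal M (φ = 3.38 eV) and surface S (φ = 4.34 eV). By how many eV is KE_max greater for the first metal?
0.9600 eV

Using KE_max = hc/λ - φ for each metal:

Photon energy: E = hc/λ = 9.5299 eV

For metal M (φ₁ = 3.38 eV):
KE₁ = E - φ₁ = 9.5299 - 3.38 = 6.1499 eV

For surface S (φ₂ = 4.34 eV):
KE₂ = E - φ₂ = 9.5299 - 4.34 = 5.1899 eV

Difference:
ΔKE = KE₁ - KE₂ = 6.1499 - 5.1899 = 0.9600 eV

Note: The difference equals the difference in work functions: 4.34 - 3.38 = 0.96 eV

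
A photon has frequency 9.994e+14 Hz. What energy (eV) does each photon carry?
4.1332 eV

Using E = hf:

E = hf = (6.626×10⁻³⁴ J·s)(9.994e+14 Hz)
E = 4.1332 eV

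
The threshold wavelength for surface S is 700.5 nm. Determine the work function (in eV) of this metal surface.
1.77 eV

At the threshold wavelength, photon energy equals work function:
φ = hc/λ₀

Calculating:
φ = (6.626×10⁻³⁴ J·s)(3×10⁸ m/s) / (700.5×10⁻⁹ m)
φ = 1.77 eV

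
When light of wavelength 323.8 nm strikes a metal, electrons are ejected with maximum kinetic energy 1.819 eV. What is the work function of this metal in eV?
2.01 eV

From Einstein's photoelectric equation: KE_max = hf - φ = hc/λ - φ

Rearranging for φ:
φ = hc/λ - KE_max

Calculate photon energy:
E_photon = hc/λ = 3.8290 eV

Therefore:
φ = 3.8290 - 1.819 = 2.01 eV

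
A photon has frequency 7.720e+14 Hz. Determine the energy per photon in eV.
3.1927 eV

Using E = hf:

E = hf = (6.626×10⁻³⁴ J·s)(7.720e+14 Hz)
E = 3.1927 eV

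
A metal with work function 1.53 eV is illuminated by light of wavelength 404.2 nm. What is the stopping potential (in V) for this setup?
1.5374 V

The stopping potential V_s satisfies: eV_s = KE_max

First, find KE_max using Einstein's equation:
E_photon = hc/λ = 3.0674 eV
KE_max = E_photon - φ = 3.0674 - 1.53 = 1.5374 eV

Since eV_s = KE_max:
V_s = KE_max/e = 1.5374 V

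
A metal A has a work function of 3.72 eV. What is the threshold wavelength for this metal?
333.29 nm

The threshold wavelength is when the photon energy equals the work function:
hc/λ₀ = φ

Solving for λ₀:
λ₀ = hc/φ = (6.626×10⁻³⁴ J·s)(3×10⁸ m/s) / (3.72 eV × 1.602×10⁻¹⁹ J/eV)
λ₀ = 333.29 nm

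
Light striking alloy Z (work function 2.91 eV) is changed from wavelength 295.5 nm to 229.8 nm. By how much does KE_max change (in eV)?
1.1996 eV

Using Einstein's equation: KE_max = hc/λ - φ

For λ₁ = 295.5 nm:
KE₁ = hc/λ₁ - φ = 4.1957 - 2.91 = 1.2857 eV

For λ₂ = 229.8 nm:
KE₂ = hc/λ₂ - φ = 5.3953 - 2.91 = 2.4853 eV

Change in KE:
ΔKE = KE₂ - KE₁ = 2.4853 - 1.2857 = 1.1996 eV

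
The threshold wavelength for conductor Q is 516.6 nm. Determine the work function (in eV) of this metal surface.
2.40 eV

At the threshold wavelength, photon energy equals work function:
φ = hc/λ₀

Calculating:
φ = (6.626×10⁻³⁴ J·s)(3×10⁸ m/s) / (516.6×10⁻⁹ m)
φ = 2.40 eV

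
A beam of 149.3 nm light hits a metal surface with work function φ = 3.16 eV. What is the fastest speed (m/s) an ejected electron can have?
1.3452e+06 m/s

First, find the maximum kinetic energy:
E_photon = hc/λ = 8.3044 eV
KE_max = E_photon - φ = 8.3044 - 3.16 = 5.1444 eV

Convert to Joules: KE_max = 5.1444 × 1.602×10⁻¹⁹ J = 8.2422e-19 J

Then use KE = ½mv² to find velocity:
v = √(2·KE/m) = √(2 × 8.2422e-19 J / 9.109e-31 kg)
v = 1.3452e+06 m/s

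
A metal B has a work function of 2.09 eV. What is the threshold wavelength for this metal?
593.23 nm

The threshold wavelength is when the photon energy equals the work function:
hc/λ₀ = φ

Solving for λ₀:
λ₀ = hc/φ = (6.626×10⁻³⁴ J·s)(3×10⁸ m/s) / (2.09 eV × 1.602×10⁻¹⁹ J/eV)
λ₀ = 593.23 nm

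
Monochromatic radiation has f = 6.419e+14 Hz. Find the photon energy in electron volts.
2.6547 eV

Using E = hf:

E = hf = (6.626×10⁻³⁴ J·s)(6.419e+14 Hz)
E = 2.6547 eV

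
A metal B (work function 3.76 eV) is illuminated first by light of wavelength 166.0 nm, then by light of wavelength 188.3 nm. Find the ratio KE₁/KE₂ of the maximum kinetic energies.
1.3132

Using Einstein's equation: KE_max = hc/λ - φ

For λ₁ = 166.0 nm:
E₁ = hc/λ₁ = 7.4689 eV
KE₁ = E₁ - φ = 7.4689 - 3.76 = 3.7089 eV

For λ₂ = 188.3 nm:
E₂ = hc/λ₂ = 6.5844 eV
KE₂ = E₂ - φ = 6.5844 - 3.76 = 2.8244 eV

Ratio: KE₁/KE₂ = 3.7089/2.8244 = 1.3132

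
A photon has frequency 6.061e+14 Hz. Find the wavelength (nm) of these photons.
494.63 nm

Using the wave equation: c = fλ

Solving for wavelength:
λ = c/f = (3×10⁸ m/s) / (6.061e+14 Hz)
λ = 494.63 nm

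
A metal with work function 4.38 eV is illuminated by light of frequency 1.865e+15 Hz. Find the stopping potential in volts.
3.3330 V

The stopping potential V_s satisfies: eV_s = KE_max

First, find KE_max using Einstein's equation:
E_photon = hf = (6.626×10⁻³⁴ J·s)(1.865e+15 Hz) = 7.7130 eV
KE_max = E_photon - φ = 7.7130 - 4.38 = 3.3330 eV

Since eV_s = KE_max:
V_s = KE_max/e = 3.3330 V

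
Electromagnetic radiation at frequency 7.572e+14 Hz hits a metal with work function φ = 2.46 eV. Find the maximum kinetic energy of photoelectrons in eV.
0.6715 eV

Using Einstein's photoelectric equation: KE_max = hf - φ

First, calculate the photon energy:
E_photon = hf = (6.626×10⁻³⁴ J·s)(7.572e+14 Hz)
E_photon = 3.1315 eV

Then, the maximum kinetic energy:
KE_max = E_photon - φ = 3.1315 eV - 2.46 eV = 0.6715 eV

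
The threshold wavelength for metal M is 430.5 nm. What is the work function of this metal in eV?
2.88 eV

At the threshold wavelength, photon energy equals work function:
φ = hc/λ₀

Calculating:
φ = (6.626×10⁻³⁴ J·s)(3×10⁸ m/s) / (430.5×10⁻⁹ m)
φ = 2.88 eV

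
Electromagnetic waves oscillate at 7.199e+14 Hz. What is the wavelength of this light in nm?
416.44 nm

Using the wave equation: c = fλ

Solving for wavelength:
λ = c/f = (3×10⁸ m/s) / (7.199e+14 Hz)
λ = 416.44 nm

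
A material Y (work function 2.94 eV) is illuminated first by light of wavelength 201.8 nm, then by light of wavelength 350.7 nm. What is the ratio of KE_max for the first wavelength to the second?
5.3817

Using Einstein's equation: KE_max = hc/λ - φ

For λ₁ = 201.8 nm:
E₁ = hc/λ₁ = 6.1439 eV
KE₁ = E₁ - φ = 6.1439 - 2.94 = 3.2039 eV

For λ₂ = 350.7 nm:
E₂ = hc/λ₂ = 3.5353 eV
KE₂ = E₂ - φ = 3.5353 - 2.94 = 0.5953 eV

Ratio: KE₁/KE₂ = 3.2039/0.5953 = 5.3817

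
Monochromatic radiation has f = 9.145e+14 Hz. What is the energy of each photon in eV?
3.7821 eV

Using E = hf:

E = hf = (6.626×10⁻³⁴ J·s)(9.145e+14 Hz)
E = 3.7821 eV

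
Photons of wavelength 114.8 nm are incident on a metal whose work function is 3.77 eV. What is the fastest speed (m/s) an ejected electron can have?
1.5725e+06 m/s

First, find the maximum kinetic energy:
E_photon = hc/λ = 10.8000 eV
KE_max = E_photon - φ = 10.8000 - 3.77 = 7.0300 eV

Convert to Joules: KE_max = 7.0300 × 1.602×10⁻¹⁹ J = 1.1263e-18 J

Then use KE = ½mv² to find velocity:
v = √(2·KE/m) = √(2 × 1.1263e-18 J / 9.109e-31 kg)
v = 1.5725e+06 m/s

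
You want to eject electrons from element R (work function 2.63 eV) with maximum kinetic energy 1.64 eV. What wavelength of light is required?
290.36 nm

From Einstein's equation: KE_max = hc/λ - φ

Rearranging for λ:
hc/λ = KE_max + φ
λ = hc/(KE_max + φ)

Required photon energy:
E_photon = KE_max + φ = 1.64 + 2.63 = 4.27 eV

Required wavelength:
λ = hc/E_photon = (6.626×10⁻³⁴)(3×10⁸) / (4.27 × 1.602×10⁻¹⁹)
λ = 290.36 nm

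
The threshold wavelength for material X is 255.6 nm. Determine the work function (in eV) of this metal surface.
4.85 eV

At the threshold wavelength, photon energy equals work function:
φ = hc/λ₀

Calculating:
φ = (6.626×10⁻³⁴ J·s)(3×10⁸ m/s) / (255.6×10⁻⁹ m)
φ = 4.85 eV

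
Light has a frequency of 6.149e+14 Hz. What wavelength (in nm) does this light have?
487.55 nm

Using the wave equation: c = fλ

Solving for wavelength:
λ = c/f = (3×10⁸ m/s) / (6.149e+14 Hz)
λ = 487.55 nm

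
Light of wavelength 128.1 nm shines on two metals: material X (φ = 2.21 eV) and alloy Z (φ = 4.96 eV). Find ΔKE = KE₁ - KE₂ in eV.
2.7500 eV

Using KE_max = hc/λ - φ for each metal:

Photon energy: E = hc/λ = 9.6787 eV

For material X (φ₁ = 2.21 eV):
KE₁ = E - φ₁ = 9.6787 - 2.21 = 7.4687 eV

For alloy Z (φ₂ = 4.96 eV):
KE₂ = E - φ₂ = 9.6787 - 4.96 = 4.7187 eV

Difference:
ΔKE = KE₁ - KE₂ = 7.4687 - 4.7187 = 2.7500 eV

Note: The difference equals the difference in work functions: 4.96 - 2.21 = 2.75 eV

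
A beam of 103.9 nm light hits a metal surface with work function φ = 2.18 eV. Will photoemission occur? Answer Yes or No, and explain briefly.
Yes

For photoemission, the photon energy must exceed the work function.

Photon energy: E = hc/λ = 11.9330 eV
Work function: φ = 2.18 eV

Since E_photon (11.9330 eV) > φ (2.18 eV), photoemission WILL occur.
The threshold wavelength is λ₀ = hc/φ = 568.7 nm.
Since 103.9 nm < 568.7 nm, the light has sufficient energy.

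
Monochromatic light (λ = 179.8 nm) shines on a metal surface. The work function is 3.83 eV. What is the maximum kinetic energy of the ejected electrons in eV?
3.0657 eV

Using Einstein's photoelectric equation: KE_max = hf - φ = hc/λ - φ

First, calculate the photon energy:
E_photon = hc/λ = (6.626×10⁻³⁴ J·s)(3×10⁸ m/s) / (179.8×10⁻⁹ m)
E_photon = 6.8957 eV

Then, the maximum kinetic energy:
KE_max = E_photon - φ = 6.8957 eV - 3.83 eV = 3.0657 eV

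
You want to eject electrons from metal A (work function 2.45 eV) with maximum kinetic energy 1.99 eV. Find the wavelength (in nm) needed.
279.24 nm

From Einstein's equation: KE_max = hc/λ - φ

Rearranging for λ:
hc/λ = KE_max + φ
λ = hc/(KE_max + φ)

Required photon energy:
E_photon = KE_max + φ = 1.99 + 2.45 = 4.44 eV

Required wavelength:
λ = hc/E_photon = (6.626×10⁻³⁴)(3×10⁸) / (4.44 × 1.602×10⁻¹⁹)
λ = 279.24 nm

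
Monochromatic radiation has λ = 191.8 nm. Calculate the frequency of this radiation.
1.5630e+15 Hz

Using the wave equation: c = fλ

Solving for frequency:
f = c/λ = (3×10⁸ m/s) / (191.8×10⁻⁹ m)
f = 1.5630e+15 Hz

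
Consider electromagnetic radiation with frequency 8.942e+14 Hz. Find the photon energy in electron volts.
3.6981 eV

Using E = hf:

E = hf = (6.626×10⁻³⁴ J·s)(8.942e+14 Hz)
E = 3.6981 eV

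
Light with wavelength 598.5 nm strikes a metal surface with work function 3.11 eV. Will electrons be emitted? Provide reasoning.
No

For photoemission, the photon energy must exceed the work function.

Photon energy: E = hc/λ = 2.0716 eV
Work function: φ = 3.11 eV

Since E_photon (2.0716 eV) < φ (3.11 eV), photoemission will NOT occur.
The threshold wavelength is λ₀ = hc/φ = 398.7 nm.
Since 598.5 nm > 398.7 nm, the photons lack sufficient energy.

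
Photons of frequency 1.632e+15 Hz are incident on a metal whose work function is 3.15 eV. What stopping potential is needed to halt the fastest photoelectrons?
3.5994 V

The stopping potential V_s satisfies: eV_s = KE_max

First, find KE_max using Einstein's equation:
E_photon = hf = (6.626×10⁻³⁴ J·s)(1.632e+15 Hz) = 6.7494 eV
KE_max = E_photon - φ = 6.7494 - 3.15 = 3.5994 eV

Since eV_s = KE_max:
V_s = KE_max/e = 3.5994 V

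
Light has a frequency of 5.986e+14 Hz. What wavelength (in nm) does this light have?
500.82 nm

Using the wave equation: c = fλ

Solving for wavelength:
λ = c/f = (3×10⁸ m/s) / (5.986e+14 Hz)
λ = 500.82 nm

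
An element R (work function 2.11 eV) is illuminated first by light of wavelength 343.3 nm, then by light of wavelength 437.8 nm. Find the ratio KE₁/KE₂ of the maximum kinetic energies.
2.0797

Using Einstein's equation: KE_max = hc/λ - φ

For λ₁ = 343.3 nm:
E₁ = hc/λ₁ = 3.6115 eV
KE₁ = E₁ - φ = 3.6115 - 2.11 = 1.5015 eV

For λ₂ = 437.8 nm:
E₂ = hc/λ₂ = 2.8320 eV
KE₂ = E₂ - φ = 2.8320 - 2.11 = 0.7220 eV

Ratio: KE₁/KE₂ = 1.5015/0.7220 = 2.0797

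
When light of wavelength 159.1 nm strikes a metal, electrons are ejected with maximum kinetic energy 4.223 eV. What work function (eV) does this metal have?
3.57 eV

From Einstein's photoelectric equation: KE_max = hf - φ = hc/λ - φ

Rearranging for φ:
φ = hc/λ - KE_max

Calculate photon energy:
E_photon = hc/λ = 7.7928 eV

Therefore:
φ = 7.7928 - 4.223 = 3.57 eV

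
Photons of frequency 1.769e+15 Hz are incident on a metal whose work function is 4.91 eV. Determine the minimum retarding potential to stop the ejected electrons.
2.4060 V

The stopping potential V_s satisfies: eV_s = KE_max

First, find KE_max using Einstein's equation:
E_photon = hf = (6.626×10⁻³⁴ J·s)(1.769e+15 Hz) = 7.3160 eV
KE_max = E_photon - φ = 7.3160 - 4.91 = 2.4060 eV

Since eV_s = KE_max:
V_s = KE_max/e = 2.4060 V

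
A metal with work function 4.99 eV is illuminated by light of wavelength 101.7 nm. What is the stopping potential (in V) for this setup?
7.2012 V

The stopping potential V_s satisfies: eV_s = KE_max

First, find KE_max using Einstein's equation:
E_photon = hc/λ = 12.1912 eV
KE_max = E_photon - φ = 12.1912 - 4.99 = 7.2012 eV

Since eV_s = KE_max:
V_s = KE_max/e = 7.2012 V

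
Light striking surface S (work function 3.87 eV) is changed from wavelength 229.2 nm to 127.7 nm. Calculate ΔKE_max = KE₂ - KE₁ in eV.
4.2996 eV

Using Einstein's equation: KE_max = hc/λ - φ

For λ₁ = 229.2 nm:
KE₁ = hc/λ₁ - φ = 5.4094 - 3.87 = 1.5394 eV

For λ₂ = 127.7 nm:
KE₂ = hc/λ₂ - φ = 9.7090 - 3.87 = 5.8390 eV

Change in KE:
ΔKE = KE₂ - KE₁ = 5.8390 - 1.5394 = 4.2996 eV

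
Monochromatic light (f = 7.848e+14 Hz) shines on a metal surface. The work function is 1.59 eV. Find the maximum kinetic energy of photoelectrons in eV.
1.6557 eV

Using Einstein's photoelectric equation: KE_max = hf - φ

First, calculate the photon energy:
E_photon = hf = (6.626×10⁻³⁴ J·s)(7.848e+14 Hz)
E_photon = 3.2457 eV

Then, the maximum kinetic energy:
KE_max = E_photon - φ = 3.2457 eV - 1.59 eV = 1.6557 eV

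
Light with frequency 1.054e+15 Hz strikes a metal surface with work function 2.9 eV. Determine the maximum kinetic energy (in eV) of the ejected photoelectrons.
1.4590 eV

Using Einstein's photoelectric equation: KE_max = hf - φ

First, calculate the photon energy:
E_photon = hf = (6.626×10⁻³⁴ J·s)(1.054e+15 Hz)
E_photon = 4.3590 eV

Then, the maximum kinetic energy:
KE_max = E_photon - φ = 4.3590 eV - 2.9 eV = 1.4590 eV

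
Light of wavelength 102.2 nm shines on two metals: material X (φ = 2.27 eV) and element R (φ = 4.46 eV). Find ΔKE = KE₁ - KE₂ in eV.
2.1900 eV

Using KE_max = hc/λ - φ for each metal:

Photon energy: E = hc/λ = 12.1315 eV

For material X (φ₁ = 2.27 eV):
KE₁ = E - φ₁ = 12.1315 - 2.27 = 9.8615 eV

For element R (φ₂ = 4.46 eV):
KE₂ = E - φ₂ = 12.1315 - 4.46 = 7.6715 eV

Difference:
ΔKE = KE₁ - KE₂ = 9.8615 - 7.6715 = 2.1900 eV

Note: The difference equals the difference in work functions: 4.46 - 2.27 = 2.19 eV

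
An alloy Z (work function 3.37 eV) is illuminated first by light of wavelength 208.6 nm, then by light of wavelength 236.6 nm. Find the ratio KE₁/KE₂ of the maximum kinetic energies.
1.3761

Using Einstein's equation: KE_max = hc/λ - φ

For λ₁ = 208.6 nm:
E₁ = hc/λ₁ = 5.9436 eV
KE₁ = E₁ - φ = 5.9436 - 3.37 = 2.5736 eV

For λ₂ = 236.6 nm:
E₂ = hc/λ₂ = 5.2402 eV
KE₂ = E₂ - φ = 5.2402 - 3.37 = 1.8702 eV

Ratio: KE₁/KE₂ = 2.5736/1.8702 = 1.3761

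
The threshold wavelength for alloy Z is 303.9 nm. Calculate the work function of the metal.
4.08 eV

At the threshold wavelength, photon energy equals work function:
φ = hc/λ₀

Calculating:
φ = (6.626×10⁻³⁴ J·s)(3×10⁸ m/s) / (303.9×10⁻⁹ m)
φ = 4.08 eV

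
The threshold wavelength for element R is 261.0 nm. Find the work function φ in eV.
4.75 eV

At the threshold wavelength, photon energy equals work function:
φ = hc/λ₀

Calculating:
φ = (6.626×10⁻³⁴ J·s)(3×10⁸ m/s) / (261.0×10⁻⁹ m)
φ = 4.75 eV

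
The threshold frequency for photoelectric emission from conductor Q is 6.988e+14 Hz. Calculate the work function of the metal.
2.89 eV

At the threshold frequency, photon energy equals work function:
φ = hf₀

Calculating:
φ = (6.626×10⁻³⁴ J·s)(6.988e+14 Hz)
φ = 2.89 eV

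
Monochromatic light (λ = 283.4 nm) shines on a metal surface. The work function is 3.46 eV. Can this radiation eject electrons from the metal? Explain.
Yes

For photoemission, the photon energy must exceed the work function.

Photon energy: E = hc/λ = 4.3749 eV
Work function: φ = 3.46 eV

Since E_photon (4.3749 eV) > φ (3.46 eV), photoemission WILL occur.
The threshold wavelength is λ₀ = hc/φ = 358.3 nm.
Since 283.4 nm < 358.3 nm, the light has sufficient energy.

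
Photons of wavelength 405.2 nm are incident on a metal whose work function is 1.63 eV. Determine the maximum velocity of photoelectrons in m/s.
7.0920e+05 m/s

First, find the maximum kinetic energy:
E_photon = hc/λ = 3.0598 eV
KE_max = E_photon - φ = 3.0598 - 1.63 = 1.4298 eV

Convert to Joules: KE_max = 1.4298 × 1.602×10⁻¹⁹ J = 2.2908e-19 J

Then use KE = ½mv² to find velocity:
v = √(2·KE/m) = √(2 × 2.2908e-19 J / 9.109e-31 kg)
v = 7.0920e+05 m/s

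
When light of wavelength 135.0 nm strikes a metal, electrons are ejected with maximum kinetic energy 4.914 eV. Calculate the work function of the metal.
4.27 eV

From Einstein's photoelectric equation: KE_max = hf - φ = hc/λ - φ

Rearranging for φ:
φ = hc/λ - KE_max

Calculate photon energy:
E_photon = hc/λ = 9.1840 eV

Therefore:
φ = 9.1840 - 4.914 = 4.27 eV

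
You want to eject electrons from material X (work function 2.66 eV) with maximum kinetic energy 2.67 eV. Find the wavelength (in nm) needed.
232.62 nm

From Einstein's equation: KE_max = hc/λ - φ

Rearranging for λ:
hc/λ = KE_max + φ
λ = hc/(KE_max + φ)

Required photon energy:
E_photon = KE_max + φ = 2.67 + 2.66 = 5.33 eV

Required wavelength:
λ = hc/E_photon = (6.626×10⁻³⁴)(3×10⁸) / (5.33 × 1.602×10⁻¹⁹)
λ = 232.62 nm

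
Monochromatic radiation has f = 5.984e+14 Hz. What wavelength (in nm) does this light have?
500.99 nm

Using the wave equation: c = fλ

Solving for wavelength:
λ = c/f = (3×10⁸ m/s) / (5.984e+14 Hz)
λ = 500.99 nm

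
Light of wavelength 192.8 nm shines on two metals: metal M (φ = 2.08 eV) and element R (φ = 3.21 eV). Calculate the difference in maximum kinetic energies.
1.1300 eV

Using KE_max = hc/λ - φ for each metal:

Photon energy: E = hc/λ = 6.4307 eV

For metal M (φ₁ = 2.08 eV):
KE₁ = E - φ₁ = 6.4307 - 2.08 = 4.3507 eV

For element R (φ₂ = 3.21 eV):
KE₂ = E - φ₂ = 6.4307 - 3.21 = 3.2207 eV

Difference:
ΔKE = KE₁ - KE₂ = 4.3507 - 3.2207 = 1.1300 eV

Note: The difference equals the difference in work functions: 3.21 - 2.08 = 1.13 eV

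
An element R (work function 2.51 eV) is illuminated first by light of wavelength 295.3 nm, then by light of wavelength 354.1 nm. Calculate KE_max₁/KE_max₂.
1.7033

Using Einstein's equation: KE_max = hc/λ - φ

For λ₁ = 295.3 nm:
E₁ = hc/λ₁ = 4.1986 eV
KE₁ = E₁ - φ = 4.1986 - 2.51 = 1.6886 eV

For λ₂ = 354.1 nm:
E₂ = hc/λ₂ = 3.5014 eV
KE₂ = E₂ - φ = 3.5014 - 2.51 = 0.9914 eV

Ratio: KE₁/KE₂ = 1.6886/0.9914 = 1.7033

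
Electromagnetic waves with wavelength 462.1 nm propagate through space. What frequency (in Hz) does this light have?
6.4876e+14 Hz

Using the wave equation: c = fλ

Solving for frequency:
f = c/λ = (3×10⁸ m/s) / (462.1×10⁻⁹ m)
f = 6.4876e+14 Hz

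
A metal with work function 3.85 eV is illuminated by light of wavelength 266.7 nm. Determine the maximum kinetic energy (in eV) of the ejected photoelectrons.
0.7988 eV

Using Einstein's photoelectric equation: KE_max = hf - φ = hc/λ - φ

First, calculate the photon energy:
E_photon = hc/λ = (6.626×10⁻³⁴ J·s)(3×10⁸ m/s) / (266.7×10⁻⁹ m)
E_photon = 4.6488 eV

Then, the maximum kinetic energy:
KE_max = E_photon - φ = 4.6488 eV - 3.85 eV = 0.7988 eV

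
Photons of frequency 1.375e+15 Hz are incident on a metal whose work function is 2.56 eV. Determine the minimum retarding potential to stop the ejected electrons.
3.1265 V

The stopping potential V_s satisfies: eV_s = KE_max

First, find KE_max using Einstein's equation:
E_photon = hf = (6.626×10⁻³⁴ J·s)(1.375e+15 Hz) = 5.6865 eV
KE_max = E_photon - φ = 5.6865 - 2.56 = 3.1265 eV

Since eV_s = KE_max:
V_s = KE_max/e = 3.1265 V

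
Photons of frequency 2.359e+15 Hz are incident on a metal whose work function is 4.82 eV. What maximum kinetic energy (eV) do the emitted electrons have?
4.9360 eV

Using Einstein's photoelectric equation: KE_max = hf - φ

First, calculate the photon energy:
E_photon = hf = (6.626×10⁻³⁴ J·s)(2.359e+15 Hz)
E_photon = 9.7560 eV

Then, the maximum kinetic energy:
KE_max = E_photon - φ = 9.7560 eV - 4.82 eV = 4.9360 eV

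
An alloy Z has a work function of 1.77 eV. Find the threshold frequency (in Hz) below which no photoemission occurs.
4.2798e+14 Hz

The threshold frequency is when the photon energy equals the work function:
hf₀ = φ

Solving for f₀:
f₀ = φ/h = (1.77 eV × 1.602×10⁻¹⁹ J/eV) / (6.626×10⁻³⁴ J·s)
f₀ = 4.2798e+14 Hz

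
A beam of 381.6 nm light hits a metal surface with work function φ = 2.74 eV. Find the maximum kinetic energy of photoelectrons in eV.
0.5091 eV

Using Einstein's photoelectric equation: KE_max = hf - φ = hc/λ - φ

First, calculate the photon energy:
E_photon = hc/λ = (6.626×10⁻³⁴ J·s)(3×10⁸ m/s) / (381.6×10⁻⁹ m)
E_photon = 3.2491 eV

Then, the maximum kinetic energy:
KE_max = E_photon - φ = 3.2491 eV - 2.74 eV = 0.5091 eV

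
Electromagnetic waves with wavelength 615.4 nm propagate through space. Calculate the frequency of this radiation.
4.8715e+14 Hz

Using the wave equation: c = fλ

Solving for frequency:
f = c/λ = (3×10⁸ m/s) / (615.4×10⁻⁹ m)
f = 4.8715e+14 Hz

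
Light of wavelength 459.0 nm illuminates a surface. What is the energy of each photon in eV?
2.7012 eV

Using E = hf = hc/λ:

E = hc/λ = (6.626×10⁻³⁴ J·s)(3×10⁸ m/s) / (459.0×10⁻⁹ m)
E = 2.7012 eV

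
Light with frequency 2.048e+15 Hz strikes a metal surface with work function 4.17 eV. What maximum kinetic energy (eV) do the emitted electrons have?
4.2998 eV

Using Einstein's photoelectric equation: KE_max = hf - φ

First, calculate the photon energy:
E_photon = hf = (6.626×10⁻³⁴ J·s)(2.048e+15 Hz)
E_photon = 8.4698 eV

Then, the maximum kinetic energy:
KE_max = E_photon - φ = 8.4698 eV - 4.17 eV = 4.2998 eV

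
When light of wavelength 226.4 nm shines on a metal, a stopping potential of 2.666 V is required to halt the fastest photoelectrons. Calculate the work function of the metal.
2.81 eV

The stopping potential gives the maximum kinetic energy: KE_max = eV_s = 2.666 eV

From Einstein's photoelectric equation: KE_max = hc/λ - φ
Rearranging: φ = hc/λ - KE_max

Calculate photon energy:
E_photon = hc/λ = (6.626×10⁻³⁴ J·s)(3×10⁸ m/s) / (226.4×10⁻⁹ m) = 5.4763 eV

Therefore:
φ = 5.4763 - 2.666 = 2.81 eV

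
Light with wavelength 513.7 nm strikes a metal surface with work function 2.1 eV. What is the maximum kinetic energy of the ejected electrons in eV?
0.3136 eV

Using Einstein's photoelectric equation: KE_max = hf - φ = hc/λ - φ

First, calculate the photon energy:
E_photon = hc/λ = (6.626×10⁻³⁴ J·s)(3×10⁸ m/s) / (513.7×10⁻⁹ m)
E_photon = 2.4136 eV

Then, the maximum kinetic energy:
KE_max = E_photon - φ = 2.4136 eV - 2.1 eV = 0.3136 eV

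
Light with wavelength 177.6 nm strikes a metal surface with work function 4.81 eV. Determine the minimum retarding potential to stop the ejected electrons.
2.1711 V

The stopping potential V_s satisfies: eV_s = KE_max

First, find KE_max using Einstein's equation:
E_photon = hc/λ = 6.9811 eV
KE_max = E_photon - φ = 6.9811 - 4.81 = 2.1711 eV

Since eV_s = KE_max:
V_s = KE_max/e = 2.1711 V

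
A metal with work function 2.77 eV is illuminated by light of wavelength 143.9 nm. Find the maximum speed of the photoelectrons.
1.4340e+06 m/s

First, find the maximum kinetic energy:
E_photon = hc/λ = 8.6160 eV
KE_max = E_photon - φ = 8.6160 - 2.77 = 5.8460 eV

Convert to Joules: KE_max = 5.8460 × 1.602×10⁻¹⁹ J = 9.3663e-19 J

Then use KE = ½mv² to find velocity:
v = √(2·KE/m) = √(2 × 9.3663e-19 J / 9.109e-31 kg)
v = 1.4340e+06 m/s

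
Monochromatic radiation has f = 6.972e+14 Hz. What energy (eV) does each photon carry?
2.8834 eV

Using E = hf:

E = hf = (6.626×10⁻³⁴ J·s)(6.972e+14 Hz)
E = 2.8834 eV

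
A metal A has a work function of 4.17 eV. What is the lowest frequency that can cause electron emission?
1.0083e+15 Hz

The threshold frequency is when the photon energy equals the work function:
hf₀ = φ

Solving for f₀:
f₀ = φ/h = (4.17 eV × 1.602×10⁻¹⁹ J/eV) / (6.626×10⁻³⁴ J·s)
f₀ = 1.0083e+15 Hz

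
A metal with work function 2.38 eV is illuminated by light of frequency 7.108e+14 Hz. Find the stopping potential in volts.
0.5596 V

The stopping potential V_s satisfies: eV_s = KE_max

First, find KE_max using Einstein's equation:
E_photon = hf = (6.626×10⁻³⁴ J·s)(7.108e+14 Hz) = 2.9396 eV
KE_max = E_photon - φ = 2.9396 - 2.38 = 0.5596 eV

Since eV_s = KE_max:
V_s = KE_max/e = 0.5596 V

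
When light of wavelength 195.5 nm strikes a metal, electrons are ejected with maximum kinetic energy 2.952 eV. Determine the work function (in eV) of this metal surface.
3.39 eV

From Einstein's photoelectric equation: KE_max = hf - φ = hc/λ - φ

Rearranging for φ:
φ = hc/λ - KE_max

Calculate photon energy:
E_photon = hc/λ = 6.3419 eV

Therefore:
φ = 6.3419 - 2.952 = 3.39 eV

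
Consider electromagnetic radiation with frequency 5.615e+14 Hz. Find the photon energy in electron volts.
2.3222 eV

Using E = hf:

E = hf = (6.626×10⁻³⁴ J·s)(5.615e+14 Hz)
E = 2.3222 eV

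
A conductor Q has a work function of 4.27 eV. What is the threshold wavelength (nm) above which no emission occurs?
290.36 nm

The threshold wavelength is when the photon energy equals the work function:
hc/λ₀ = φ

Solving for λ₀:
λ₀ = hc/φ = (6.626×10⁻³⁴ J·s)(3×10⁸ m/s) / (4.27 eV × 1.602×10⁻¹⁹ J/eV)
λ₀ = 290.36 nm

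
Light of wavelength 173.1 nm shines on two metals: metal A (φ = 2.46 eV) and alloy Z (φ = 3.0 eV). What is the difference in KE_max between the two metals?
0.5400 eV

Using KE_max = hc/λ - φ for each metal:

Photon energy: E = hc/λ = 7.1626 eV

For metal A (φ₁ = 2.46 eV):
KE₁ = E - φ₁ = 7.1626 - 2.46 = 4.7026 eV

For alloy Z (φ₂ = 3.0 eV):
KE₂ = E - φ₂ = 7.1626 - 3.0 = 4.1626 eV

Difference:
ΔKE = KE₁ - KE₂ = 4.7026 - 4.1626 = 0.5400 eV

Note: The difference equals the difference in work functions: 3.0 - 2.46 = 0.54 eV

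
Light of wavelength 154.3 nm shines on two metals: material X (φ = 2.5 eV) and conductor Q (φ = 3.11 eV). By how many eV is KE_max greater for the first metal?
0.6100 eV

Using KE_max = hc/λ - φ for each metal:

Photon energy: E = hc/λ = 8.0353 eV

For material X (φ₁ = 2.5 eV):
KE₁ = E - φ₁ = 8.0353 - 2.5 = 5.5353 eV

For conductor Q (φ₂ = 3.11 eV):
KE₂ = E - φ₂ = 8.0353 - 3.11 = 4.9253 eV

Difference:
ΔKE = KE₁ - KE₂ = 5.5353 - 4.9253 = 0.6100 eV

Note: The difference equals the difference in work functions: 3.11 - 2.5 = 0.61 eV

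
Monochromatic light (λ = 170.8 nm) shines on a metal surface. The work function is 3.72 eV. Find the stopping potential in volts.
3.5390 V

The stopping potential V_s satisfies: eV_s = KE_max

First, find KE_max using Einstein's equation:
E_photon = hc/λ = 7.2590 eV
KE_max = E_photon - φ = 7.2590 - 3.72 = 3.5390 eV

Since eV_s = KE_max:
V_s = KE_max/e = 3.5390 V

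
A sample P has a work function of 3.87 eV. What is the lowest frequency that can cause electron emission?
9.3576e+14 Hz

The threshold frequency is when the photon energy equals the work function:
hf₀ = φ

Solving for f₀:
f₀ = φ/h = (3.87 eV × 1.602×10⁻¹⁹ J/eV) / (6.626×10⁻³⁴ J·s)
f₀ = 9.3576e+14 Hz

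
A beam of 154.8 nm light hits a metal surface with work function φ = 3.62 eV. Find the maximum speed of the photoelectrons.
1.2426e+06 m/s

First, find the maximum kinetic energy:
E_photon = hc/λ = 8.0093 eV
KE_max = E_photon - φ = 8.0093 - 3.62 = 4.3893 eV

Convert to Joules: KE_max = 4.3893 × 1.602×10⁻¹⁹ J = 7.0325e-19 J

Then use KE = ½mv² to find velocity:
v = √(2·KE/m) = √(2 × 7.0325e-19 J / 9.109e-31 kg)
v = 1.2426e+06 m/s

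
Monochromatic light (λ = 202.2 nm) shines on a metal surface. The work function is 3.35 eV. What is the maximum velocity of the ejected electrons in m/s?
9.8920e+05 m/s

First, find the maximum kinetic energy:
E_photon = hc/λ = 6.1318 eV
KE_max = E_photon - φ = 6.1318 - 3.35 = 2.7818 eV

Convert to Joules: KE_max = 2.7818 × 1.602×10⁻¹⁹ J = 4.4569e-19 J

Then use KE = ½mv² to find velocity:
v = √(2·KE/m) = √(2 × 4.4569e-19 J / 9.109e-31 kg)
v = 9.8920e+05 m/s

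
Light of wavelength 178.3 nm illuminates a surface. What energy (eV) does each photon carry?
6.9537 eV

Using E = hf = hc/λ:

E = hc/λ = (6.626×10⁻³⁴ J·s)(3×10⁸ m/s) / (178.3×10⁻⁹ m)
E = 6.9537 eV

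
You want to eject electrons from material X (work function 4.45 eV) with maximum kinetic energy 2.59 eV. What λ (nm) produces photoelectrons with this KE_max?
176.11 nm

From Einstein's equation: KE_max = hc/λ - φ

Rearranging for λ:
hc/λ = KE_max + φ
λ = hc/(KE_max + φ)

Required photon energy:
E_photon = KE_max + φ = 2.59 + 4.45 = 7.04 eV

Required wavelength:
λ = hc/E_photon = (6.626×10⁻³⁴)(3×10⁸) / (7.04 × 1.602×10⁻¹⁹)
λ = 176.11 nm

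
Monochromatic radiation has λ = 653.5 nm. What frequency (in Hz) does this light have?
4.5875e+14 Hz

Using the wave equation: c = fλ

Solving for frequency:
f = c/λ = (3×10⁸ m/s) / (653.5×10⁻⁹ m)
f = 4.5875e+14 Hz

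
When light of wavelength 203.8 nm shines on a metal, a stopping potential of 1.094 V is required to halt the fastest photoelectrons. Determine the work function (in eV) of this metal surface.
4.99 eV

The stopping potential gives the maximum kinetic energy: KE_max = eV_s = 1.094 eV

From Einstein's photoelectric equation: KE_max = hc/λ - φ
Rearranging: φ = hc/λ - KE_max

Calculate photon energy:
E_photon = hc/λ = (6.626×10⁻³⁴ J·s)(3×10⁸ m/s) / (203.8×10⁻⁹ m) = 6.0836 eV

Therefore:
φ = 6.0836 - 1.094 = 4.99 eV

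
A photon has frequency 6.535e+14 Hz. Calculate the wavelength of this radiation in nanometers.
458.75 nm

Using the wave equation: c = fλ

Solving for wavelength:
λ = c/f = (3×10⁸ m/s) / (6.535e+14 Hz)
λ = 458.75 nm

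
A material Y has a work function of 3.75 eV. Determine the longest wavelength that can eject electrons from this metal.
330.62 nm

The threshold wavelength is when the photon energy equals the work function:
hc/λ₀ = φ

Solving for λ₀:
λ₀ = hc/φ = (6.626×10⁻³⁴ J·s)(3×10⁸ m/s) / (3.75 eV × 1.602×10⁻¹⁹ J/eV)
λ₀ = 330.62 nm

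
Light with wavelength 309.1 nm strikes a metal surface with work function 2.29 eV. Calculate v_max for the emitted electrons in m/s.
7.7810e+05 m/s

First, find the maximum kinetic energy:
E_photon = hc/λ = 4.0111 eV
KE_max = E_photon - φ = 4.0111 - 2.29 = 1.7211 eV

Convert to Joules: KE_max = 1.7211 × 1.602×10⁻¹⁹ J = 2.7576e-19 J

Then use KE = ½mv² to find velocity:
v = √(2·KE/m) = √(2 × 2.7576e-19 J / 9.109e-31 kg)
v = 7.7810e+05 m/s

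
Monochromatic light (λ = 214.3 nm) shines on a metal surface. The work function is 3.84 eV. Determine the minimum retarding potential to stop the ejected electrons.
1.9455 V

The stopping potential V_s satisfies: eV_s = KE_max

First, find KE_max using Einstein's equation:
E_photon = hc/λ = 5.7855 eV
KE_max = E_photon - φ = 5.7855 - 3.84 = 1.9455 eV

Since eV_s = KE_max:
V_s = KE_max/e = 1.9455 V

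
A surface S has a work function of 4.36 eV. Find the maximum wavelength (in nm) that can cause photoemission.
284.37 nm

The threshold wavelength is when the photon energy equals the work function:
hc/λ₀ = φ

Solving for λ₀:
λ₀ = hc/φ = (6.626×10⁻³⁴ J·s)(3×10⁸ m/s) / (4.36 eV × 1.602×10⁻¹⁹ J/eV)
λ₀ = 284.37 nm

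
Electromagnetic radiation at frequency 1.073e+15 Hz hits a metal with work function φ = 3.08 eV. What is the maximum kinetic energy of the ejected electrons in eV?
1.3576 eV

Using Einstein's photoelectric equation: KE_max = hf - φ

First, calculate the photon energy:
E_photon = hf = (6.626×10⁻³⁴ J·s)(1.073e+15 Hz)
E_photon = 4.4376 eV

Then, the maximum kinetic energy:
KE_max = E_photon - φ = 4.4376 eV - 3.08 eV = 1.3576 eV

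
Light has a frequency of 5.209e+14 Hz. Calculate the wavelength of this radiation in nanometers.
575.53 nm

Using the wave equation: c = fλ

Solving for wavelength:
λ = c/f = (3×10⁸ m/s) / (5.209e+14 Hz)
λ = 575.53 nm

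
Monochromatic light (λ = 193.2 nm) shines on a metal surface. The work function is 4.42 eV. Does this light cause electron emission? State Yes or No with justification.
Yes

For photoemission, the photon energy must exceed the work function.

Photon energy: E = hc/λ = 6.4174 eV
Work function: φ = 4.42 eV

Since E_photon (6.4174 eV) > φ (4.42 eV), photoemission WILL occur.
The threshold wavelength is λ₀ = hc/φ = 280.5 nm.
Since 193.2 nm < 280.5 nm, the light has sufficient energy.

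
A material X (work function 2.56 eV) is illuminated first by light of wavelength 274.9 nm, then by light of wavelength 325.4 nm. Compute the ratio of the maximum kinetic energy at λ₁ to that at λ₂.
1.5599

Using Einstein's equation: KE_max = hc/λ - φ

For λ₁ = 274.9 nm:
E₁ = hc/λ₁ = 4.5102 eV
KE₁ = E₁ - φ = 4.5102 - 2.56 = 1.9502 eV

For λ₂ = 325.4 nm:
E₂ = hc/λ₂ = 3.8102 eV
KE₂ = E₂ - φ = 3.8102 - 2.56 = 1.2502 eV

Ratio: KE₁/KE₂ = 1.9502/1.2502 = 1.5599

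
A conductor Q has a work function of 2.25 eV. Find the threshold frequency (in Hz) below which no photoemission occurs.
5.4405e+14 Hz

The threshold frequency is when the photon energy equals the work function:
hf₀ = φ

Solving for f₀:
f₀ = φ/h = (2.25 eV × 1.602×10⁻¹⁹ J/eV) / (6.626×10⁻³⁴ J·s)
f₀ = 5.4405e+14 Hz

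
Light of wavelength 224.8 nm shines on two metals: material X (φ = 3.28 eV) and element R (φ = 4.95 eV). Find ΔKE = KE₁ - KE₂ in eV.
1.6700 eV

Using KE_max = hc/λ - φ for each metal:

Photon energy: E = hc/λ = 5.5153 eV

For material X (φ₁ = 3.28 eV):
KE₁ = E - φ₁ = 5.5153 - 3.28 = 2.2353 eV

For element R (φ₂ = 4.95 eV):
KE₂ = E - φ₂ = 5.5153 - 4.95 = 0.5653 eV

Difference:
ΔKE = KE₁ - KE₂ = 2.2353 - 0.5653 = 1.6700 eV

Note: The difference equals the difference in work functions: 4.95 - 3.28 = 1.67 eV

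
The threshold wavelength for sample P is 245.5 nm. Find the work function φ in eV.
5.05 eV

At the threshold wavelength, photon energy equals work function:
φ = hc/λ₀

Calculating:
φ = (6.626×10⁻³⁴ J·s)(3×10⁸ m/s) / (245.5×10⁻⁹ m)
φ = 5.05 eV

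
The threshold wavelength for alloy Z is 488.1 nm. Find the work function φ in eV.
2.54 eV

At the threshold wavelength, photon energy equals work function:
φ = hc/λ₀

Calculating:
φ = (6.626×10⁻³⁴ J·s)(3×10⁸ m/s) / (488.1×10⁻⁹ m)
φ = 2.54 eV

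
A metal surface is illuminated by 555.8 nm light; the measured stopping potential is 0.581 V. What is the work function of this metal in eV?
1.65 eV

The stopping potential gives the maximum kinetic energy: KE_max = eV_s = 0.581 eV

From Einstein's photoelectric equation: KE_max = hc/λ - φ
Rearranging: φ = hc/λ - KE_max

Calculate photon energy:
E_photon = hc/λ = (6.626×10⁻³⁴ J·s)(3×10⁸ m/s) / (555.8×10⁻⁹ m) = 2.2307 eV

Therefore:
φ = 2.2307 - 0.581 = 1.65 eV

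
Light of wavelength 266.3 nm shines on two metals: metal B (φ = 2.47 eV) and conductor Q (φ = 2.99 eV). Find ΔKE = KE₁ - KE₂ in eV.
0.5200 eV

Using KE_max = hc/λ - φ for each metal:

Photon energy: E = hc/λ = 4.6558 eV

For metal B (φ₁ = 2.47 eV):
KE₁ = E - φ₁ = 4.6558 - 2.47 = 2.1858 eV

For conductor Q (φ₂ = 2.99 eV):
KE₂ = E - φ₂ = 4.6558 - 2.99 = 1.6658 eV

Difference:
ΔKE = KE₁ - KE₂ = 2.1858 - 1.6658 = 0.5200 eV

Note: The difference equals the difference in work functions: 2.99 - 2.47 = 0.52 eV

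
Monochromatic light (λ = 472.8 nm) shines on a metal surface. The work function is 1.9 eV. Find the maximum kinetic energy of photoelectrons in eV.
0.7223 eV

Using Einstein's photoelectric equation: KE_max = hf - φ = hc/λ - φ

First, calculate the photon energy:
E_photon = hc/λ = (6.626×10⁻³⁴ J·s)(3×10⁸ m/s) / (472.8×10⁻⁹ m)
E_photon = 2.6223 eV

Then, the maximum kinetic energy:
KE_max = E_photon - φ = 2.6223 eV - 1.9 eV = 0.7223 eV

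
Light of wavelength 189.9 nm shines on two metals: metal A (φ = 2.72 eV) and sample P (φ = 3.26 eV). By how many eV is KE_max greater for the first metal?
0.5400 eV

Using KE_max = hc/λ - φ for each metal:

Photon energy: E = hc/λ = 6.5289 eV

For metal A (φ₁ = 2.72 eV):
KE₁ = E - φ₁ = 6.5289 - 2.72 = 3.8089 eV

For sample P (φ₂ = 3.26 eV):
KE₂ = E - φ₂ = 6.5289 - 3.26 = 3.2689 eV

Difference:
ΔKE = KE₁ - KE₂ = 3.8089 - 3.2689 = 0.5400 eV

Note: The difference equals the difference in work functions: 3.26 - 2.72 = 0.54 eV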